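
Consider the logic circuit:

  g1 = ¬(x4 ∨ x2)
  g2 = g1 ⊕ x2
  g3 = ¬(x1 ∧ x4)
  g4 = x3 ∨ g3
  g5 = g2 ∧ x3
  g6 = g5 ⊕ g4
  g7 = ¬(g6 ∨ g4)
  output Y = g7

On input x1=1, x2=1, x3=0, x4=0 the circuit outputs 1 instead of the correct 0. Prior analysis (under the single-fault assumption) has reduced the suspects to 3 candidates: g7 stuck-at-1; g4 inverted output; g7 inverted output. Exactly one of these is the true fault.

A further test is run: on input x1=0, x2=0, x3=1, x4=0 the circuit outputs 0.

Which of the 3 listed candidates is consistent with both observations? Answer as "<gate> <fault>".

g4 inverted output

Evaluate each candidate on input x1=0, x2=0, x3=1, x4=0:
  g7 stuck-at-1: g1=1, g2=1, g3=1, g4=1, g5=1, g6=0, g7=1 [stuck-at-1] → 1 — eliminated
  g4 inverted output: g1=1, g2=1, g3=1, g4=0 [inverted output], g5=1, g6=1, g7=0 → 0 — matches
  g7 inverted output: g1=1, g2=1, g3=1, g4=1, g5=1, g6=0, g7=1 [inverted output] → 1 — eliminated
Only g4 inverted output reproduces the observed 0.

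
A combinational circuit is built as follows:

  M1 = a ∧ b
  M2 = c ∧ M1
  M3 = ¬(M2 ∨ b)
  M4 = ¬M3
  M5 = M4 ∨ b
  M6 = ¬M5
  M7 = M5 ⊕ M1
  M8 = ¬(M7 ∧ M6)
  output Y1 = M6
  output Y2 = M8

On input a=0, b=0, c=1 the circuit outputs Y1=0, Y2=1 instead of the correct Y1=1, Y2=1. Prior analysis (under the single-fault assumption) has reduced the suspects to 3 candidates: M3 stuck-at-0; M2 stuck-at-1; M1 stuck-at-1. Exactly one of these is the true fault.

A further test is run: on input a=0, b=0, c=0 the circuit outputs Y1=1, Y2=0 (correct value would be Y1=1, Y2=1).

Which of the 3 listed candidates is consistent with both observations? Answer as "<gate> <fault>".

M1 stuck-at-1

Evaluate each candidate on input a=0, b=0, c=0:
  M3 stuck-at-0: M1=0, M2=0, M3=0 [stuck-at-0], M4=1, M5=1, M6=0, M7=1, M8=1 → Y1=0, Y2=1 — eliminated
  M2 stuck-at-1: M1=0, M2=1 [stuck-at-1], M3=0, M4=1, M5=1, M6=0, M7=1, M8=1 → Y1=0, Y2=1 — eliminated
  M1 stuck-at-1: M1=1 [stuck-at-1], M2=0, M3=1, M4=0, M5=0, M6=1, M7=1, M8=0 → Y1=1, Y2=0 — matches
Only M1 stuck-at-1 reproduces the observed Y1=1, Y2=0.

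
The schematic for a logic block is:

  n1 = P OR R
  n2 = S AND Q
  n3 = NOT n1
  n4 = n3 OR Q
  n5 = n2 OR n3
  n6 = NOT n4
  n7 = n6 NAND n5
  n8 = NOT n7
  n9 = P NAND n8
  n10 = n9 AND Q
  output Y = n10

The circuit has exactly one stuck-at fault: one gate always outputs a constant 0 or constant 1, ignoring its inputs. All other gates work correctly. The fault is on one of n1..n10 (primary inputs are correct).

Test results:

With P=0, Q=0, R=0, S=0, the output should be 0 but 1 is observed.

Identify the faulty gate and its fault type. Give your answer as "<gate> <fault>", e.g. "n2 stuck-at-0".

n10 stuck-at-1

Fault-free values for test 1 (P=0, Q=0, R=0, S=0): n1=0, n2=0, n3=1, n4=1, n5=1, n6=0, n7=1, n8=0, n9=1, n10=0, giving Y=0. Observed 1.
Test 1: faults giving observed 1 are {n10 stuck-at-1}.
Only n10 stuck-at-1 is consistent with every test.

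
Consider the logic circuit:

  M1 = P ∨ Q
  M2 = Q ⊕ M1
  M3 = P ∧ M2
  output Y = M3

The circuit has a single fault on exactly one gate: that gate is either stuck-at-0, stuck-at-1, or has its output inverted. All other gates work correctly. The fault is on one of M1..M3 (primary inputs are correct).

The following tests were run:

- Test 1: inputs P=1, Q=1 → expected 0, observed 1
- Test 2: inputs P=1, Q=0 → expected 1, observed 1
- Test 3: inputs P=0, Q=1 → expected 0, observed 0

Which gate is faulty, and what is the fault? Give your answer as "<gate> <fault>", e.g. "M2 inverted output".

M2 stuck-at-1

Fault-free values for test 1 (P=1, Q=1): M1=1, M2=0, M3=0, giving Y=0. Observed 1.
Test 1: faults giving observed 1 are {M1 stuck-at-0, M1 inverted output, M2 stuck-at-1, M2 inverted output, M3 stuck-at-1, M3 inverted output}.
Test 2 (P=1, Q=0): fault-free M1=1, M2=1, M3=1 → 1; observed 1. Eliminates M1 stuck-at-0, M1 inverted output, M2 inverted output, M3 inverted output.
Test 3 (P=0, Q=1): fault-free M1=1, M2=0, M3=0 → 0; observed 0. Eliminates M3 stuck-at-1.
Only M2 stuck-at-1 is consistent with every test.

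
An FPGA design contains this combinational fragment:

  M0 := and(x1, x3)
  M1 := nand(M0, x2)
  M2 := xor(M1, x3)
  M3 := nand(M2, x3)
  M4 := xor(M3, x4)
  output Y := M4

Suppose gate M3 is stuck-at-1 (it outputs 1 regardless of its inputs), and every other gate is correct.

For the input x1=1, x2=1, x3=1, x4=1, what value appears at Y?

0

Propagate with M3 forced: M0=1, M1=0, M2=1, M3=1 [stuck-at-1], M4=0.
So Y = 0. (Without the fault it would be 1.)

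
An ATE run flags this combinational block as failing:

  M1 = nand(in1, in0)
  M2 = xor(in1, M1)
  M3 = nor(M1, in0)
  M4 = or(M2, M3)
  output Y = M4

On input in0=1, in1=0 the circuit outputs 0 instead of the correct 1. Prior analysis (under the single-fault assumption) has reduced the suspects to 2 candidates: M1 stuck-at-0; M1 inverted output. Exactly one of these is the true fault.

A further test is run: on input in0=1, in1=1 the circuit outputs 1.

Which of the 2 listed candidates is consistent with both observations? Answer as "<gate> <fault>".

M1 stuck-at-0

Evaluate each candidate on input in0=1, in1=1:
  M1 stuck-at-0: M1=0 [stuck-at-0], M2=1, M3=0, M4=1 → 1 — matches
  M1 inverted output: M1=1 [inverted output], M2=0, M3=0, M4=0 → 0 — eliminated
Only M1 stuck-at-0 reproduces the observed 1.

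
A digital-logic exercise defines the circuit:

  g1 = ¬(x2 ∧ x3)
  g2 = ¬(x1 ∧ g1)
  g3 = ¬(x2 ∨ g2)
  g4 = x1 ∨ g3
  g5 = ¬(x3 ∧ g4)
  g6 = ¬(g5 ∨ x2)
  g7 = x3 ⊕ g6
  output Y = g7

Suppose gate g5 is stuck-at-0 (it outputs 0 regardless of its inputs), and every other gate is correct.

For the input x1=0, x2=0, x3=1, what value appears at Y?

Propagate with g5 forced: g1=1, g2=1, g3=0, g4=0, g5=0 [stuck-at-0], g6=1, g7=0.
So Y = 0. (Without the fault it would be 1.)

0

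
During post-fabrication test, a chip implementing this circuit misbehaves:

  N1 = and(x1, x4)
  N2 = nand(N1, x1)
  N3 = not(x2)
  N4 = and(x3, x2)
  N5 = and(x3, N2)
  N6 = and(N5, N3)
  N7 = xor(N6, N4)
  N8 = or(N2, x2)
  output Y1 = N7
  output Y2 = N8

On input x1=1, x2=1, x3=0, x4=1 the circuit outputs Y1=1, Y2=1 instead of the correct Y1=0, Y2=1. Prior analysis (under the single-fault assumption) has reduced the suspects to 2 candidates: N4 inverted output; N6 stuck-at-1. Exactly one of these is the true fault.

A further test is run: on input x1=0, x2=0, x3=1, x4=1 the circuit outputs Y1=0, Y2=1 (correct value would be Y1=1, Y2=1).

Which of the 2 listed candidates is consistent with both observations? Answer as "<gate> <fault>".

N4 inverted output

Evaluate each candidate on input x1=0, x2=0, x3=1, x4=1:
  N4 inverted output: N1=0, N2=1, N3=1, N4=1 [inverted output], N5=1, N6=1, N7=0, N8=1 → Y1=0, Y2=1 — matches
  N6 stuck-at-1: N1=0, N2=1, N3=1, N4=0, N5=1, N6=1 [stuck-at-1], N7=1, N8=1 → Y1=1, Y2=1 — eliminated
Only N4 inverted output reproduces the observed Y1=0, Y2=1.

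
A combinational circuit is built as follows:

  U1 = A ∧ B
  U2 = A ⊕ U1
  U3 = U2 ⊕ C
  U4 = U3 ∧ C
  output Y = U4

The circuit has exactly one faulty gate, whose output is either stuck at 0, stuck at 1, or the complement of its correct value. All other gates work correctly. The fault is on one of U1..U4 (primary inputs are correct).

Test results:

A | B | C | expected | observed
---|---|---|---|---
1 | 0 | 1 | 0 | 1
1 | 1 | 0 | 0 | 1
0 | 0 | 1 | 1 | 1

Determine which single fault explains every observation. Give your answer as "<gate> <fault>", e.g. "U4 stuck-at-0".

Fault-free values for test 1 (A=1, B=0, C=1): U1=0, U2=1, U3=0, U4=0, giving Y=0. Observed 1.
Test 1: faults giving observed 1 are {U1 stuck-at-1, U1 inverted output, U2 stuck-at-0, U2 inverted output, U3 stuck-at-1, U3 inverted output, U4 stuck-at-1, U4 inverted output}.
Test 2 (A=1, B=1, C=0): fault-free U1=1, U2=0, U3=0, U4=0 → 0; observed 1. Eliminates U1 stuck-at-1, U1 inverted output, U2 stuck-at-0, U2 inverted output, U3 stuck-at-1, U3 inverted output.
Test 3 (A=0, B=0, C=1): fault-free U1=0, U2=0, U3=1, U4=1 → 1; observed 1. Eliminates U4 inverted output.
Only U4 stuck-at-1 is consistent with every test.

U4 stuck-at-1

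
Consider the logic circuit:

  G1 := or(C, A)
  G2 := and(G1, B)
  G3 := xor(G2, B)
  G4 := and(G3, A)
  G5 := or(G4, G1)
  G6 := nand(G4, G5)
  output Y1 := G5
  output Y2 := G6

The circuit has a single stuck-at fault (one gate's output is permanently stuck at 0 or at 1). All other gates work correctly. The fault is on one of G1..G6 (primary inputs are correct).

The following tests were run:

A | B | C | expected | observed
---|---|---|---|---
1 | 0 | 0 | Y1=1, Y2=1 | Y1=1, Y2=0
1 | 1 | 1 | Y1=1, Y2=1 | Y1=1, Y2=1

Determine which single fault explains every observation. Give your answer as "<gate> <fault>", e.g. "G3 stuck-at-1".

Fault-free values for test 1 (A=1, B=0, C=0): G1=1, G2=0, G3=0, G4=0, G5=1, G6=1, giving Y1=1, Y2=1. Observed Y1=1, Y2=0.
Test 1: faults giving observed Y1=1, Y2=0 are {G2 stuck-at-1, G3 stuck-at-1, G4 stuck-at-1, G6 stuck-at-0}.
Test 2 (A=1, B=1, C=1): fault-free G1=1, G2=1, G3=0, G4=0, G5=1, G6=1 → Y1=1, Y2=1; observed Y1=1, Y2=1. Eliminates G3 stuck-at-1, G4 stuck-at-1, G6 stuck-at-0.
Only G2 stuck-at-1 is consistent with every test.

G2 stuck-at-1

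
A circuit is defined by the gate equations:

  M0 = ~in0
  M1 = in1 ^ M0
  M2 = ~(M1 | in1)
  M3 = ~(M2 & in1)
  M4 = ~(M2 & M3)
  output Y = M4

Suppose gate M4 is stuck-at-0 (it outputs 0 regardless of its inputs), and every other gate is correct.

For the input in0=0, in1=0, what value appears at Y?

Propagate with M4 forced: M0=1, M1=1, M2=0, M3=1, M4=0 [stuck-at-0].
So Y = 0. (Without the fault it would be 1.)

0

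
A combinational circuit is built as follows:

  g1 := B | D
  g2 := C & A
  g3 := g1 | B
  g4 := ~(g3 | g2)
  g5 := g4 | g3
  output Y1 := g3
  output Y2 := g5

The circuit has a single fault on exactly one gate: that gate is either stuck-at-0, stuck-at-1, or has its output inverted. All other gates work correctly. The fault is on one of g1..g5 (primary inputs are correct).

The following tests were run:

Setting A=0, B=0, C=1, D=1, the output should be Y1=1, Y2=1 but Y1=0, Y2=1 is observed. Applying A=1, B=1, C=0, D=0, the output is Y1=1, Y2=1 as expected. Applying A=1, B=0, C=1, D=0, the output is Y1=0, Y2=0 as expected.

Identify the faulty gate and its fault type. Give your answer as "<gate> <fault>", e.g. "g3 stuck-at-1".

g1 stuck-at-0

Fault-free values for test 1 (A=0, B=0, C=1, D=1): g1=1, g2=0, g3=1, g4=0, g5=1, giving Y1=1, Y2=1. Observed Y1=0, Y2=1.
Test 1: faults giving observed Y1=0, Y2=1 are {g1 stuck-at-0, g1 inverted output, g3 stuck-at-0, g3 inverted output}.
Test 2 (A=1, B=1, C=0, D=0): fault-free g1=1, g2=0, g3=1, g4=0, g5=1 → Y1=1, Y2=1; observed Y1=1, Y2=1. Eliminates g3 stuck-at-0, g3 inverted output.
Test 3 (A=1, B=0, C=1, D=0): fault-free g1=0, g2=1, g3=0, g4=0, g5=0 → Y1=0, Y2=0; observed Y1=0, Y2=0. Eliminates g1 inverted output.
Only g1 stuck-at-0 is consistent with every test.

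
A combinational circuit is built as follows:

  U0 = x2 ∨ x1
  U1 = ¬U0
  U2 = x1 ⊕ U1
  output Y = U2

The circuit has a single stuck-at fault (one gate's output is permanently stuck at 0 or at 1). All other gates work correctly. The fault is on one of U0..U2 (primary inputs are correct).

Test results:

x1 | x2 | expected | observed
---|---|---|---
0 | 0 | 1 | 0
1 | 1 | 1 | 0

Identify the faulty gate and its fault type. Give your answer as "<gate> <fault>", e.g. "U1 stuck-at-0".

Fault-free values for test 1 (x1=0, x2=0): U0=0, U1=1, U2=1, giving Y=1. Observed 0.
Test 1: faults giving observed 0 are {U0 stuck-at-1, U1 stuck-at-0, U2 stuck-at-0}.
Test 2 (x1=1, x2=1): fault-free U0=1, U1=0, U2=1 → 1; observed 0. Eliminates U0 stuck-at-1, U1 stuck-at-0.
Only U2 stuck-at-0 is consistent with every test.

U2 stuck-at-0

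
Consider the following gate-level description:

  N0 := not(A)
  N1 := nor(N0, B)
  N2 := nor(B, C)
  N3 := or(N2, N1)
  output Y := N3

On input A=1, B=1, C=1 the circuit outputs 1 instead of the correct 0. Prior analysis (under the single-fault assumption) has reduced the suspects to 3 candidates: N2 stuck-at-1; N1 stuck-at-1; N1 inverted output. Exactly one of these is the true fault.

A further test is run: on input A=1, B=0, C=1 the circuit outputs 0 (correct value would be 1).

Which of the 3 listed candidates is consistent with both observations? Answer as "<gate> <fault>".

N1 inverted output

Evaluate each candidate on input A=1, B=0, C=1:
  N2 stuck-at-1: N0=0, N1=1, N2=1 [stuck-at-1], N3=1 → 1 — eliminated
  N1 stuck-at-1: N0=0, N1=1 [stuck-at-1], N2=0, N3=1 → 1 — eliminated
  N1 inverted output: N0=0, N1=0 [inverted output], N2=0, N3=0 → 0 — matches
Only N1 inverted output reproduces the observed 0.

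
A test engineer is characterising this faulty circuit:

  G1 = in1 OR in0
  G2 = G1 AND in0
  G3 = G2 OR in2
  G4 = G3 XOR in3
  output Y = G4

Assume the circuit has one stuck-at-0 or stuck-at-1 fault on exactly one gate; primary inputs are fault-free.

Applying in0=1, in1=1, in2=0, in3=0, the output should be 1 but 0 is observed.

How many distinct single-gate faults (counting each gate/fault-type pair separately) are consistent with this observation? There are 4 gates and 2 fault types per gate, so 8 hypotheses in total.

4

Fault-free: G1=1, G2=1, G3=1, G4=1 → 1. Observed 0.
  G1 stuck-at-0: output 0 ✓
  G1 stuck-at-1: output 1 ✗
  G2 stuck-at-0: output 0 ✓
  G2 stuck-at-1: output 1 ✗
  G3 stuck-at-0: output 0 ✓
  G3 stuck-at-1: output 1 ✗
  G4 stuck-at-0: output 0 ✓
  G4 stuck-at-1: output 1 ✗
Consistent faults: {G1 stuck-at-0, G2 stuck-at-0, G3 stuck-at-0, G4 stuck-at-0} — 4 in all.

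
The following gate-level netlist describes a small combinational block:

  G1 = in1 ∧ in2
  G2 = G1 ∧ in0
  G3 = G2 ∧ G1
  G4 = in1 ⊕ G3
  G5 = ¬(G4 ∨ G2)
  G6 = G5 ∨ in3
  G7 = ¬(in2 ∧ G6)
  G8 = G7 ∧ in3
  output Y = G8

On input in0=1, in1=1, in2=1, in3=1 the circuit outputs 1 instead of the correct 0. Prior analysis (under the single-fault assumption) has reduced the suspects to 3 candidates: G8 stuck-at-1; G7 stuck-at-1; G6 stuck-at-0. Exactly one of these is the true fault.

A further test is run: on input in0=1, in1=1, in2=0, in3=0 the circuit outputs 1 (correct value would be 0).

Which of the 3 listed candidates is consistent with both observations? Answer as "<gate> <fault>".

Evaluate each candidate on input in0=1, in1=1, in2=0, in3=0:
  G8 stuck-at-1: G1=0, G2=0, G3=0, G4=1, G5=0, G6=0, G7=1, G8=1 [stuck-at-1] → 1 — matches
  G7 stuck-at-1: G1=0, G2=0, G3=0, G4=1, G5=0, G6=0, G7=1 [stuck-at-1], G8=0 → 0 — eliminated
  G6 stuck-at-0: G1=0, G2=0, G3=0, G4=1, G5=0, G6=0 [stuck-at-0], G7=1, G8=0 → 0 — eliminated
Only G8 stuck-at-1 reproduces the observed 1.

G8 stuck-at-1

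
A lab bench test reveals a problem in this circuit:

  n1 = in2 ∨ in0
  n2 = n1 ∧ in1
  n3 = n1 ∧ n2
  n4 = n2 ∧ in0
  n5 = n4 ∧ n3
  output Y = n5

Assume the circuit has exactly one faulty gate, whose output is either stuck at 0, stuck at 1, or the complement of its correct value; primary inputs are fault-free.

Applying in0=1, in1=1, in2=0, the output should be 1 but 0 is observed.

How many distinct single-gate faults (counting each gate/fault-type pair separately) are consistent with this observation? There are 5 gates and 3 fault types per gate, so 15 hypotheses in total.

Fault-free: n1=1, n2=1, n3=1, n4=1, n5=1 → 1. Observed 0.
  n1: stuck-at-0, inverted output ✓; others ✗
  n2: stuck-at-0, inverted output ✓; others ✗
  n3: stuck-at-0, inverted output ✓; others ✗
  n4: stuck-at-0, inverted output ✓; others ✗
  n5: stuck-at-0, inverted output ✓; others ✗
Consistent faults: {n1 stuck-at-0, n1 inverted output, n2 stuck-at-0, n2 inverted output, n3 stuck-at-0, n3 inverted output, n4 stuck-at-0, n4 inverted output, n5 stuck-at-0, n5 inverted output} — 10 in all.

10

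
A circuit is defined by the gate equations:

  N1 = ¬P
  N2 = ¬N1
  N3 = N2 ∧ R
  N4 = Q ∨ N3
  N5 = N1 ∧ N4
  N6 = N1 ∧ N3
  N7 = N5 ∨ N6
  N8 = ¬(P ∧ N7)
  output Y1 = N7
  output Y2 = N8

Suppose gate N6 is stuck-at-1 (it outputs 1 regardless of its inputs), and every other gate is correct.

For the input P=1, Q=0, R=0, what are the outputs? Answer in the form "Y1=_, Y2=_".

Propagate with N6 forced: N1=0, N2=1, N3=0, N4=0, N5=0, N6=1 [stuck-at-1], N7=1, N8=0.
So the outputs are Y1=1, Y2=0. (Without the fault they would be Y1=0, Y2=1.)

Y1=1, Y2=0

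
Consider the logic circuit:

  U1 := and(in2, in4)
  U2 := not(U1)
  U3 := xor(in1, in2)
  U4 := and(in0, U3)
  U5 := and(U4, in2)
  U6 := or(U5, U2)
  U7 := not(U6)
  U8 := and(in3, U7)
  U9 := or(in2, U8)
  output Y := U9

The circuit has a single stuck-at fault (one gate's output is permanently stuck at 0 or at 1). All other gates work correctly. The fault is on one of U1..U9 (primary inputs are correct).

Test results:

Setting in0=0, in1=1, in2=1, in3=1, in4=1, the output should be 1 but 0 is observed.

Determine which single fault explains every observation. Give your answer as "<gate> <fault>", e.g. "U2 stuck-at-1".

Fault-free values for test 1 (in0=0, in1=1, in2=1, in3=1, in4=1): U1=1, U2=0, U3=0, U4=0, U5=0, U6=0, U7=1, U8=1, U9=1, giving Y=1. Observed 0.
Test 1: faults giving observed 0 are {U9 stuck-at-0}.
Only U9 stuck-at-0 is consistent with every test.

U9 stuck-at-0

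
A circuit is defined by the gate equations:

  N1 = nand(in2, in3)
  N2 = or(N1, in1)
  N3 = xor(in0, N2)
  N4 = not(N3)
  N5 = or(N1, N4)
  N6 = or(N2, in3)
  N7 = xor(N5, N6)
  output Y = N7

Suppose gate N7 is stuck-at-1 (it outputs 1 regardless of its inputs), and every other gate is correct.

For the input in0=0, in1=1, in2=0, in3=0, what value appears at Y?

Propagate with N7 forced: N1=1, N2=1, N3=1, N4=0, N5=1, N6=1, N7=1 [stuck-at-1].
So Y = 1. (Without the fault it would be 0.)

1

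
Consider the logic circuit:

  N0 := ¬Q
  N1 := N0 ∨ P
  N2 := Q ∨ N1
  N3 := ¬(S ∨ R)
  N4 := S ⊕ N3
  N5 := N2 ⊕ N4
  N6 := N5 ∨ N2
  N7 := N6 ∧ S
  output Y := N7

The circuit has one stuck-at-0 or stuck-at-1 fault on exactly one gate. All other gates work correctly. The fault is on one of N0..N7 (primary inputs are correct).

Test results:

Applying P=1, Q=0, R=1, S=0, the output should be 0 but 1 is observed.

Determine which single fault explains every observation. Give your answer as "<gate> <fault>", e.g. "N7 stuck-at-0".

N7 stuck-at-1

Fault-free values for test 1 (P=1, Q=0, R=1, S=0): N0=1, N1=1, N2=1, N3=0, N4=0, N5=1, N6=1, N7=0, giving Y=0. Observed 1.
Test 1: faults giving observed 1 are {N7 stuck-at-1}.
Only N7 stuck-at-1 is consistent with every test.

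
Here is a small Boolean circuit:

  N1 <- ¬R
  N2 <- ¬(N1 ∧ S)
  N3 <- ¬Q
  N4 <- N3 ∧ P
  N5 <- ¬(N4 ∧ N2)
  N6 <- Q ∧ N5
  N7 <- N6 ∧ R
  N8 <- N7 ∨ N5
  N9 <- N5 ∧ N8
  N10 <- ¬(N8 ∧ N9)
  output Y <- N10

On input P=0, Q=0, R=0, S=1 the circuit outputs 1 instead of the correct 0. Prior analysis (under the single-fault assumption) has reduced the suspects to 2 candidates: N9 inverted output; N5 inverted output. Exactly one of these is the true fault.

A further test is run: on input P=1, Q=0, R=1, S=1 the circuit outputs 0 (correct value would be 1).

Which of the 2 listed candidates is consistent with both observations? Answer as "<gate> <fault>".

Evaluate each candidate on input P=1, Q=0, R=1, S=1:
  N9 inverted output: N1=0, N2=1, N3=1, N4=1, N5=0, N6=0, N7=0, N8=0, N9=1 [inverted output], N10=1 → 1 — eliminated
  N5 inverted output: N1=0, N2=1, N3=1, N4=1, N5=1 [inverted output], N6=0, N7=0, N8=1, N9=1, N10=0 → 0 — matches
Only N5 inverted output reproduces the observed 0.

N5 inverted output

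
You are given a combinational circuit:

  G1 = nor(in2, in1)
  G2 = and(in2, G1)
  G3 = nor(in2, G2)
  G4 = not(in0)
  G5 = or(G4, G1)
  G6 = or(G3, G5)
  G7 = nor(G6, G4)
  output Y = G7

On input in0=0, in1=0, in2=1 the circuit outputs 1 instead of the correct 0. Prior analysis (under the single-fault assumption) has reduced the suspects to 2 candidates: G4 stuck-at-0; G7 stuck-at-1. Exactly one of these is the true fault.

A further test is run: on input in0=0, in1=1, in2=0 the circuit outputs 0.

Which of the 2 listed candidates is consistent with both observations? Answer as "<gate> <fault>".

Evaluate each candidate on input in0=0, in1=1, in2=0:
  G4 stuck-at-0: G1=0, G2=0, G3=1, G4=0 [stuck-at-0], G5=0, G6=1, G7=0 → 0 — matches
  G7 stuck-at-1: G1=0, G2=0, G3=1, G4=1, G5=1, G6=1, G7=1 [stuck-at-1] → 1 — eliminated
Only G4 stuck-at-0 reproduces the observed 0.

G4 stuck-at-0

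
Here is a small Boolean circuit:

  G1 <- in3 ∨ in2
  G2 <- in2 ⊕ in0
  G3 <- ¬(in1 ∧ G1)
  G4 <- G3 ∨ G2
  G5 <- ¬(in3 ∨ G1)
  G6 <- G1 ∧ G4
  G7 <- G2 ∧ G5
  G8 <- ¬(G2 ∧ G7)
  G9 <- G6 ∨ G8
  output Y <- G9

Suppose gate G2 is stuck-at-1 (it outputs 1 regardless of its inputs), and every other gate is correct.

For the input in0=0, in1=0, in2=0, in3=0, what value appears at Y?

Propagate with G2 forced: G1=0, G2=1 [stuck-at-1], G3=1, G4=1, G5=1, G6=0, G7=1, G8=0, G9=0.
So Y = 0. (Without the fault it would be 1.)

0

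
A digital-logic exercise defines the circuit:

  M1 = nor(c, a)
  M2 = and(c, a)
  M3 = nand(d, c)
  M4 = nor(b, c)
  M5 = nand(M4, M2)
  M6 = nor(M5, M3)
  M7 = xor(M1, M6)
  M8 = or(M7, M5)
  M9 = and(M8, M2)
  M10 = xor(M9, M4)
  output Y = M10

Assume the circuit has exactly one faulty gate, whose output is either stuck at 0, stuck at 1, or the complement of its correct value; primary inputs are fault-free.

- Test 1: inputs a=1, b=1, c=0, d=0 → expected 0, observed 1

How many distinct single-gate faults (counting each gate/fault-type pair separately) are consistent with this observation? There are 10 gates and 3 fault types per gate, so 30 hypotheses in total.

Fault-free: M1=0, M2=0, M3=1, M4=0, M5=1, M6=0, M7=0, M8=1, M9=0, M10=0 → 0. Observed 1.
  M1: none of the 3 fault types match ✗
  M2: stuck-at-1, inverted output ✓; others ✗
  M3: none of the 3 fault types match ✗
  M4: stuck-at-1, inverted output ✓; others ✗
  M5: none of the 3 fault types match ✗
  M6: none of the 3 fault types match ✗
  M7: none of the 3 fault types match ✗
  M8: none of the 3 fault types match ✗
  M9: stuck-at-1, inverted output ✓; others ✗
  M10: stuck-at-1, inverted output ✓; others ✗
Consistent faults: {M2 stuck-at-1, M2 inverted output, M4 stuck-at-1, M4 inverted output, M9 stuck-at-1, M9 inverted output, M10 stuck-at-1, M10 inverted output} — 8 in all.

8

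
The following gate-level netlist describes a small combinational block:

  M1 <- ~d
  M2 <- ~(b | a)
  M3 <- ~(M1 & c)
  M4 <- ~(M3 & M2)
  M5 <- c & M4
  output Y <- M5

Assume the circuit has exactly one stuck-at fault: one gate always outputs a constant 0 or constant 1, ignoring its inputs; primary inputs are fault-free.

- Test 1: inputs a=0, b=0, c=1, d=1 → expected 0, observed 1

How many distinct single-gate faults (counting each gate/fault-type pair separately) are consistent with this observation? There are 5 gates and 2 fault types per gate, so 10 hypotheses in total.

5

Fault-free: M1=0, M2=1, M3=1, M4=0, M5=0 → 0. Observed 1.
  M1 stuck-at-0: output 0 ✗
  M1 stuck-at-1: output 1 ✓
  M2 stuck-at-0: output 1 ✓
  M2 stuck-at-1: output 0 ✗
  M3 stuck-at-0: output 1 ✓
  M3 stuck-at-1: output 0 ✗
  M4 stuck-at-0: output 0 ✗
  M4 stuck-at-1: output 1 ✓
  M5 stuck-at-0: output 0 ✗
  M5 stuck-at-1: output 1 ✓
Consistent faults: {M1 stuck-at-1, M2 stuck-at-0, M3 stuck-at-0, M4 stuck-at-1, M5 stuck-at-1} — 5 in all.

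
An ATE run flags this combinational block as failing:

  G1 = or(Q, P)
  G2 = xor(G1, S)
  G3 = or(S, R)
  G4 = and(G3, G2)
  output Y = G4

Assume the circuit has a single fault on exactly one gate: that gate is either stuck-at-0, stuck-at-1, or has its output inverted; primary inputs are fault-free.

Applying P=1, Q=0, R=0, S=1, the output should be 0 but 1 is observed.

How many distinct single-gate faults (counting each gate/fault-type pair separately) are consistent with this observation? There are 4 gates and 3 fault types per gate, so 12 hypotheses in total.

6

Fault-free: G1=1, G2=0, G3=1, G4=0 → 0. Observed 1.
  G1 stuck-at-0: output 1 ✓
  G1 stuck-at-1: output 0 ✗
  G1 inverted output: output 1 ✓
  G2 stuck-at-0: output 0 ✗
  G2 stuck-at-1: output 1 ✓
  G2 inverted output: output 1 ✓
  G3 stuck-at-0: output 0 ✗
  G3 stuck-at-1: output 0 ✗
  G3 inverted output: output 0 ✗
  G4 stuck-at-0: output 0 ✗
  G4 stuck-at-1: output 1 ✓
  G4 inverted output: output 1 ✓
Consistent faults: {G1 stuck-at-0, G1 inverted output, G2 stuck-at-1, G2 inverted output, G4 stuck-at-1, G4 inverted output} — 6 in all.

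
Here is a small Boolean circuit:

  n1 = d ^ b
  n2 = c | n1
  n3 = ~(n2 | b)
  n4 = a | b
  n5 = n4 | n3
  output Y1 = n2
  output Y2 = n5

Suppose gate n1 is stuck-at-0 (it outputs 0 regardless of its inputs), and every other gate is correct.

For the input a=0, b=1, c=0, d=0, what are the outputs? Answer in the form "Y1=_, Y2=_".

Propagate with n1 forced: n1=0 [stuck-at-0], n2=0, n3=0, n4=1, n5=1.
So the outputs are Y1=0, Y2=1. (Without the fault they would be Y1=1, Y2=1.)

Y1=0, Y2=1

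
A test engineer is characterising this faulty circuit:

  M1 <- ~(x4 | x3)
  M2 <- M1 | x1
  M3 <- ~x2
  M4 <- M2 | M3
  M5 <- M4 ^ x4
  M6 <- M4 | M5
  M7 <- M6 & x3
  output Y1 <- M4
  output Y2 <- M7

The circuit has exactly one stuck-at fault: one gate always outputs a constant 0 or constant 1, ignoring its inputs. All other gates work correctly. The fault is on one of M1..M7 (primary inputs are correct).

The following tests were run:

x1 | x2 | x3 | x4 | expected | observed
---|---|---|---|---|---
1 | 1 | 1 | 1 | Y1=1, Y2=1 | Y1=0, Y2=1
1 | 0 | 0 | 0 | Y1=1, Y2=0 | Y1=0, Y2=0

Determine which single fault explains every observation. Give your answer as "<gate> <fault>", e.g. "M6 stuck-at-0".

M4 stuck-at-0

Fault-free values for test 1 (x1=1, x2=1, x3=1, x4=1): M1=0, M2=1, M3=0, M4=1, M5=0, M6=1, M7=1, giving Y1=1, Y2=1. Observed Y1=0, Y2=1.
Test 1: faults giving observed Y1=0, Y2=1 are {M2 stuck-at-0, M4 stuck-at-0}.
Test 2 (x1=1, x2=0, x3=0, x4=0): fault-free M1=1, M2=1, M3=1, M4=1, M5=1, M6=1, M7=0 → Y1=1, Y2=0; observed Y1=0, Y2=0. Eliminates M2 stuck-at-0.
Only M4 stuck-at-0 is consistent with every test.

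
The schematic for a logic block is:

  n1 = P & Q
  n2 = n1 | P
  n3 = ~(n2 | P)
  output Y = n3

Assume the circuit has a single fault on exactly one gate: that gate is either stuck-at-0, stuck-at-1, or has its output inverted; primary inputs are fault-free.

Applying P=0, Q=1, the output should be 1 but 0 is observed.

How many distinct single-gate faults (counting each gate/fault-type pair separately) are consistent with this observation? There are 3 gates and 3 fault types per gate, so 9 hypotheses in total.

Fault-free: n1=0, n2=0, n3=1 → 1. Observed 0.
  n1 stuck-at-0: output 1 ✗
  n1 stuck-at-1: output 0 ✓
  n1 inverted output: output 0 ✓
  n2 stuck-at-0: output 1 ✗
  n2 stuck-at-1: output 0 ✓
  n2 inverted output: output 0 ✓
  n3 stuck-at-0: output 0 ✓
  n3 stuck-at-1: output 1 ✗
  n3 inverted output: output 0 ✓
Consistent faults: {n1 stuck-at-1, n1 inverted output, n2 stuck-at-1, n2 inverted output, n3 stuck-at-0, n3 inverted output} — 6 in all.

6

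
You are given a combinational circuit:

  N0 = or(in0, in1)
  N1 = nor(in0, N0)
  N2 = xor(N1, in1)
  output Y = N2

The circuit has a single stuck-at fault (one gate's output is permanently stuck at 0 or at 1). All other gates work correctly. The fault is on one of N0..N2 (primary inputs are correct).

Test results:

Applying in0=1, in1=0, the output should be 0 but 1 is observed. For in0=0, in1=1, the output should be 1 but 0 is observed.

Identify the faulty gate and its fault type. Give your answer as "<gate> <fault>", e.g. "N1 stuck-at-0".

N1 stuck-at-1

Fault-free values for test 1 (in0=1, in1=0): N0=1, N1=0, N2=0, giving Y=0. Observed 1.
Test 1: faults giving observed 1 are {N1 stuck-at-1, N2 stuck-at-1}.
Test 2 (in0=0, in1=1): fault-free N0=1, N1=0, N2=1 → 1; observed 0. Eliminates N2 stuck-at-1.
Only N1 stuck-at-1 is consistent with every test.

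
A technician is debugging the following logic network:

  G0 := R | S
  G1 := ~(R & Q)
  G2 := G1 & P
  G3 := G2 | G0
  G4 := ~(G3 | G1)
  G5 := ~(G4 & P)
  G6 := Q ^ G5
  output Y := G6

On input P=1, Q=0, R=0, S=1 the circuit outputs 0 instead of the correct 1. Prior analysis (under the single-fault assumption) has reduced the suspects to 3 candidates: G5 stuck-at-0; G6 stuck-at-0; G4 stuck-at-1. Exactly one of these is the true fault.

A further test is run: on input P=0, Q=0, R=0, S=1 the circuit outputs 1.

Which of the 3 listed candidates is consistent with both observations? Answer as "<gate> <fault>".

Evaluate each candidate on input P=0, Q=0, R=0, S=1:
  G5 stuck-at-0: G0=1, G1=1, G2=0, G3=1, G4=0, G5=0 [stuck-at-0], G6=0 → 0 — eliminated
  G6 stuck-at-0: G0=1, G1=1, G2=0, G3=1, G4=0, G5=1, G6=0 [stuck-at-0] → 0 — eliminated
  G4 stuck-at-1: G0=1, G1=1, G2=0, G3=1, G4=1 [stuck-at-1], G5=1, G6=1 → 1 — matches
Only G4 stuck-at-1 reproduces the observed 1.

G4 stuck-at-1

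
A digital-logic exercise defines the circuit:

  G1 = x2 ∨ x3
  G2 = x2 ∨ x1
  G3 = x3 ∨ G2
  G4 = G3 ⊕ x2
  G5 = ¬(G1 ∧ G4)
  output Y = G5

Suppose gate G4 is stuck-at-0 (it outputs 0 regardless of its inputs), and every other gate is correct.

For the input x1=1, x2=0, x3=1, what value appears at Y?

1

Propagate with G4 forced: G1=1, G2=1, G3=1, G4=0 [stuck-at-0], G5=1.
So Y = 1. (Without the fault it would be 0.)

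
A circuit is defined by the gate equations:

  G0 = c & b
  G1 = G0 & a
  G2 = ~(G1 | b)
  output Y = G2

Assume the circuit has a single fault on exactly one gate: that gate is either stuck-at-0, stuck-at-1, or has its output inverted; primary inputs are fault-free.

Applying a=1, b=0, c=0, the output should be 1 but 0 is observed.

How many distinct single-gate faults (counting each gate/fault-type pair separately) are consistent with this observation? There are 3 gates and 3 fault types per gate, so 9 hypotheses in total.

6

Fault-free: G0=0, G1=0, G2=1 → 1. Observed 0.
  G0 stuck-at-0: output 1 ✗
  G0 stuck-at-1: output 0 ✓
  G0 inverted output: output 0 ✓
  G1 stuck-at-0: output 1 ✗
  G1 stuck-at-1: output 0 ✓
  G1 inverted output: output 0 ✓
  G2 stuck-at-0: output 0 ✓
  G2 stuck-at-1: output 1 ✗
  G2 inverted output: output 0 ✓
Consistent faults: {G0 stuck-at-1, G0 inverted output, G1 stuck-at-1, G1 inverted output, G2 stuck-at-0, G2 inverted output} — 6 in all.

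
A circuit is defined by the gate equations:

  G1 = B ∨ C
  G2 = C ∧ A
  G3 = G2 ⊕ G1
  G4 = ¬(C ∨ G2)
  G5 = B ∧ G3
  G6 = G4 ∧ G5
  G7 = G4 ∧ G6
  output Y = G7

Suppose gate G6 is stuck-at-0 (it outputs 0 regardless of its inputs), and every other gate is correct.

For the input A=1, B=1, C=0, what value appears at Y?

0

Propagate with G6 forced: G1=1, G2=0, G3=1, G4=1, G5=1, G6=0 [stuck-at-0], G7=0.
So Y = 0. (Without the fault it would be 1.)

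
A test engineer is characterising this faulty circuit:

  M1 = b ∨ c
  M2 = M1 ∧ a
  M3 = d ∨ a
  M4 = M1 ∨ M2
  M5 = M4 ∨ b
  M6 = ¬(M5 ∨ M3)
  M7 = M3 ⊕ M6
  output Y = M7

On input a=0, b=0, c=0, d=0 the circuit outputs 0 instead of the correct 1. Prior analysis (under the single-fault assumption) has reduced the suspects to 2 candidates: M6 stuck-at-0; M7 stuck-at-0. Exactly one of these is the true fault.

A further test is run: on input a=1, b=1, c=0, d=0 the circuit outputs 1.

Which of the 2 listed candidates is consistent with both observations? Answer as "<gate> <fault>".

Evaluate each candidate on input a=1, b=1, c=0, d=0:
  M6 stuck-at-0: M1=1, M2=1, M3=1, M4=1, M5=1, M6=0 [stuck-at-0], M7=1 → 1 — matches
  M7 stuck-at-0: M1=1, M2=1, M3=1, M4=1, M5=1, M6=0, M7=0 [stuck-at-0] → 0 — eliminated
Only M6 stuck-at-0 reproduces the observed 1.

M6 stuck-at-0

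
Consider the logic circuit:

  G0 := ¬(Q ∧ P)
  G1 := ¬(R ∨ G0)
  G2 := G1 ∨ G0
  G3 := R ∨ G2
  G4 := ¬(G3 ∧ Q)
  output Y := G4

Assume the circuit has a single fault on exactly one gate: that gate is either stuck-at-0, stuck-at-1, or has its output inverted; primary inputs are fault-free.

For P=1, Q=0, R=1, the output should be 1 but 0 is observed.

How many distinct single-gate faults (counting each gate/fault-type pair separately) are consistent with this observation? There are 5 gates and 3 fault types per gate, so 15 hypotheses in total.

Fault-free: G0=1, G1=0, G2=1, G3=1, G4=1 → 1. Observed 0.
  G0: none of the 3 fault types match ✗
  G1: none of the 3 fault types match ✗
  G2: none of the 3 fault types match ✗
  G3: none of the 3 fault types match ✗
  G4: stuck-at-0, inverted output ✓; others ✗
Consistent faults: {G4 stuck-at-0, G4 inverted output} — 2 in all.

2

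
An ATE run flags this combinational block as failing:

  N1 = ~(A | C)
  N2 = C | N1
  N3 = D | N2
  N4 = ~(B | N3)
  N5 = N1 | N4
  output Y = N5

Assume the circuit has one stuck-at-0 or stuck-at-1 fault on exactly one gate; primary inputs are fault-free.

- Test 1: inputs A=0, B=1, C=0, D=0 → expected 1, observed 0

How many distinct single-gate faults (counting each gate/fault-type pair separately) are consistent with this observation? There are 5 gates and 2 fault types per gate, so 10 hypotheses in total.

Fault-free: N1=1, N2=1, N3=1, N4=0, N5=1 → 1. Observed 0.
  N1 stuck-at-0: output 0 ✓
  N1 stuck-at-1: output 1 ✗
  N2 stuck-at-0: output 1 ✗
  N2 stuck-at-1: output 1 ✗
  N3 stuck-at-0: output 1 ✗
  N3 stuck-at-1: output 1 ✗
  N4 stuck-at-0: output 1 ✗
  N4 stuck-at-1: output 1 ✗
  N5 stuck-at-0: output 0 ✓
  N5 stuck-at-1: output 1 ✗
Consistent faults: {N1 stuck-at-0, N5 stuck-at-0} — 2 in all.

2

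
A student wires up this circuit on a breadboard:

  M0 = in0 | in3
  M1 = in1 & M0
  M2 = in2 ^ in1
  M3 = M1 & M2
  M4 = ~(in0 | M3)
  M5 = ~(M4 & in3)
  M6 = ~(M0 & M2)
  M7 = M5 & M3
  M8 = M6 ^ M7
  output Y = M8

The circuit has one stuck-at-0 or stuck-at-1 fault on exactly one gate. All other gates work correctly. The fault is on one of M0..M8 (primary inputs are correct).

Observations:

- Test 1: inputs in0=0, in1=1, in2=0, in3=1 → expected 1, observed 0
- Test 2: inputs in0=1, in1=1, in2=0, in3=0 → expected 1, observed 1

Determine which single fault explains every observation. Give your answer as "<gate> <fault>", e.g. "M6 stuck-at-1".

M4 stuck-at-1

Fault-free values for test 1 (in0=0, in1=1, in2=0, in3=1): M0=1, M1=1, M2=1, M3=1, M4=0, M5=1, M6=0, M7=1, M8=1, giving Y=1. Observed 0.
Test 1: faults giving observed 0 are {M1 stuck-at-0, M3 stuck-at-0, M4 stuck-at-1, M5 stuck-at-0, M6 stuck-at-1, M7 stuck-at-0, M8 stuck-at-0}.
Test 2 (in0=1, in1=1, in2=0, in3=0): fault-free M0=1, M1=1, M2=1, M3=1, M4=0, M5=1, M6=0, M7=1, M8=1 → 1; observed 1. Eliminates M1 stuck-at-0, M3 stuck-at-0, M5 stuck-at-0, M6 stuck-at-1, M7 stuck-at-0, M8 stuck-at-0.
Only M4 stuck-at-1 is consistent with every test.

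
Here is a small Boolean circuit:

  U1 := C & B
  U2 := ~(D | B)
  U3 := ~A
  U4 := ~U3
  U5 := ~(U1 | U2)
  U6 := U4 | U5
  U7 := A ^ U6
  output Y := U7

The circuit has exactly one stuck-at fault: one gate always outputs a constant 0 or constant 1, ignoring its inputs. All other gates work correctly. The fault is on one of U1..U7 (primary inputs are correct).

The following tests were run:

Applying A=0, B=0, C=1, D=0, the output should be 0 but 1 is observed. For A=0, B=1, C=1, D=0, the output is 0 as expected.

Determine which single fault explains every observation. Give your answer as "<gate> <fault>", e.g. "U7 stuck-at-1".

U2 stuck-at-0

Fault-free values for test 1 (A=0, B=0, C=1, D=0): U1=0, U2=1, U3=1, U4=0, U5=0, U6=0, U7=0, giving Y=0. Observed 1.
Test 1: faults giving observed 1 are {U2 stuck-at-0, U3 stuck-at-0, U4 stuck-at-1, U5 stuck-at-1, U6 stuck-at-1, U7 stuck-at-1}.
Test 2 (A=0, B=1, C=1, D=0): fault-free U1=1, U2=0, U3=1, U4=0, U5=0, U6=0, U7=0 → 0; observed 0. Eliminates U3 stuck-at-0, U4 stuck-at-1, U5 stuck-at-1, U6 stuck-at-1, U7 stuck-at-1.
Only U2 stuck-at-0 is consistent with every test.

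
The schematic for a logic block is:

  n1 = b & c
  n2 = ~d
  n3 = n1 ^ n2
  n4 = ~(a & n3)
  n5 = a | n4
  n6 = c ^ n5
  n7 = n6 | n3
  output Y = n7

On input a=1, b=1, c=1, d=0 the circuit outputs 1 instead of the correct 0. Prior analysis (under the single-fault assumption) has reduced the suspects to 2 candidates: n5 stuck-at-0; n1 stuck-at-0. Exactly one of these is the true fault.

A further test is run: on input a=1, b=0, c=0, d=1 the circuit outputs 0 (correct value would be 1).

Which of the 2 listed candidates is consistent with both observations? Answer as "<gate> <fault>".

n5 stuck-at-0

Evaluate each candidate on input a=1, b=0, c=0, d=1:
  n5 stuck-at-0: n1=0, n2=0, n3=0, n4=1, n5=0 [stuck-at-0], n6=0, n7=0 → 0 — matches
  n1 stuck-at-0: n1=0 [stuck-at-0], n2=0, n3=0, n4=1, n5=1, n6=1, n7=1 → 1 — eliminated
Only n5 stuck-at-0 reproduces the observed 0.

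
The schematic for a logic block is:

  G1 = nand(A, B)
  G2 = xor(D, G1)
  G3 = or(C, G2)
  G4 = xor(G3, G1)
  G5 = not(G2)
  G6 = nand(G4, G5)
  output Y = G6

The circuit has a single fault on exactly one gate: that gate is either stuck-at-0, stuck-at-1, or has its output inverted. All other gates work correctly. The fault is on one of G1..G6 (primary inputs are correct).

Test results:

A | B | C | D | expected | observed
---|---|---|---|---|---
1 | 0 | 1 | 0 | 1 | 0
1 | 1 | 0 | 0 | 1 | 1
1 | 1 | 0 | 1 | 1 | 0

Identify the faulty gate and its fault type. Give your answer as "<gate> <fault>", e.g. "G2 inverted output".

G1 inverted output

Fault-free values for test 1 (A=1, B=0, C=1, D=0): G1=1, G2=1, G3=1, G4=0, G5=0, G6=1, giving Y=1. Observed 0.
Test 1: faults giving observed 0 are {G1 stuck-at-0, G1 inverted output, G6 stuck-at-0, G6 inverted output}.
Test 2 (A=1, B=1, C=0, D=0): fault-free G1=0, G2=0, G3=0, G4=0, G5=1, G6=1 → 1; observed 1. Eliminates G6 stuck-at-0, G6 inverted output.
Test 3 (A=1, B=1, C=0, D=1): fault-free G1=0, G2=1, G3=1, G4=1, G5=0, G6=1 → 1; observed 0. Eliminates G1 stuck-at-0.
Only G1 inverted output is consistent with every test.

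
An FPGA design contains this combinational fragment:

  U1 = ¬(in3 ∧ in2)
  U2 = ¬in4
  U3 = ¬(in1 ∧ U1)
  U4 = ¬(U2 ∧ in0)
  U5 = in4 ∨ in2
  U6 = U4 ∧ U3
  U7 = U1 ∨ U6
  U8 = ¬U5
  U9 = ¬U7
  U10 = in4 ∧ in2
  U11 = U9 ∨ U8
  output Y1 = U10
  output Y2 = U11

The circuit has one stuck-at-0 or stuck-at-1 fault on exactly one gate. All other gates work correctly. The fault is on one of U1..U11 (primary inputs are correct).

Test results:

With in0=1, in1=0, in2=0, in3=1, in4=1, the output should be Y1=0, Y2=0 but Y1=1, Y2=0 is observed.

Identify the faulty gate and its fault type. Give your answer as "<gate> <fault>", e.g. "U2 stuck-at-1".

Fault-free values for test 1 (in0=1, in1=0, in2=0, in3=1, in4=1): U1=1, U2=0, U3=1, U4=1, U5=1, U6=1, U7=1, U8=0, U9=0, U10=0, U11=0, giving Y1=0, Y2=0. Observed Y1=1, Y2=0.
Test 1: faults giving observed Y1=1, Y2=0 are {U10 stuck-at-1}.
Only U10 stuck-at-1 is consistent with every test.

U10 stuck-at-1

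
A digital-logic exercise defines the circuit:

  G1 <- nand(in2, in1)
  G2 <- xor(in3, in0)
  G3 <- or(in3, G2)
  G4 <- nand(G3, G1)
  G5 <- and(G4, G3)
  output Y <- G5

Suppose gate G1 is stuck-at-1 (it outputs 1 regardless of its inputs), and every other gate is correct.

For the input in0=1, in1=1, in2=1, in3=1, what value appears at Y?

Propagate with G1 forced: G1=1 [stuck-at-1], G2=0, G3=1, G4=0, G5=0.
So Y = 0. (Without the fault it would be 1.)

0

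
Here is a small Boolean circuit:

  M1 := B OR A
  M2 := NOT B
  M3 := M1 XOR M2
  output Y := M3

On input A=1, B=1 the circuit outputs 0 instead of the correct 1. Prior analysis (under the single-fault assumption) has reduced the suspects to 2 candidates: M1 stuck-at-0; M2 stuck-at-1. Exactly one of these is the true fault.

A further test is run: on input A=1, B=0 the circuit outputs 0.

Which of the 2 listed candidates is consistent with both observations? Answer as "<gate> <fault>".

M2 stuck-at-1

Evaluate each candidate on input A=1, B=0:
  M1 stuck-at-0: M1=0 [stuck-at-0], M2=1, M3=1 → 1 — eliminated
  M2 stuck-at-1: M1=1, M2=1 [stuck-at-1], M3=0 → 0 — matches
Only M2 stuck-at-1 reproduces the observed 0.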